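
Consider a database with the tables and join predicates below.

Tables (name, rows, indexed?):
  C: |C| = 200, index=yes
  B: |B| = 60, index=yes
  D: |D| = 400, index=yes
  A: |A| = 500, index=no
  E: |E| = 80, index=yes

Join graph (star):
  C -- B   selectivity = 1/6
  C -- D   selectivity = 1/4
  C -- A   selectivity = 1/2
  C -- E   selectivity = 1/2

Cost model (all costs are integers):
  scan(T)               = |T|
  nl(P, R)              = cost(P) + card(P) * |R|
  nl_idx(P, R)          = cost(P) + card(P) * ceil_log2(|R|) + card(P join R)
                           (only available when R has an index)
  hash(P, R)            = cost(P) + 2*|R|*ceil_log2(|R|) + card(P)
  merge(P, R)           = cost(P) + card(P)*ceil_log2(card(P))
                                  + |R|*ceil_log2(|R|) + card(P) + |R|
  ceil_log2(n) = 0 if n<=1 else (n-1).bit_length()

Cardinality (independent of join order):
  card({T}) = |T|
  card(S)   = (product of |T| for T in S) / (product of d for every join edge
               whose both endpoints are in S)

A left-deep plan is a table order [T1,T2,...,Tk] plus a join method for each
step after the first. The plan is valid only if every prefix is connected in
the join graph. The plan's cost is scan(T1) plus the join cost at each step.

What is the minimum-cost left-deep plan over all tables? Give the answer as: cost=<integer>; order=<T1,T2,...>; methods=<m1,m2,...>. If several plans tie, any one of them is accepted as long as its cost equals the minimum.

Selinger DP (subsets sized 1..n):
  {C}: scan cost=200, card=200
  {B}: scan cost=60, card=60
  {D}: scan cost=400, card=400
  {A}: scan cost=500, card=500
  {E}: scan cost=80, card=80
  {BC}: card=2000; try (B,hash)→1120, (C,merge)→2280, (B,merge)→2420, (C,nl_idx)→2540, (C,hash)→3320, (B,nl_idx)→3400 …(+2); best=1120 via (B,hash)
  {CD}: card=20000; try (C,hash)→4000, (D,merge)→6000, (C,merge)→6200, (D,hash)→7600, (D,nl_idx)→22000, (C,nl_idx)→23600 …(+2); best=4000 via (C,hash)
  {AC}: card=50000; try (C,hash)→4200, (A,merge)→7000, (C,merge)→7300, (A,hash)→9400, (C,nl_idx)→54500, (A,nl)→100200 …(+1); best=4200 via (C,hash)
  {CE}: card=8000; try (E,hash)→1520, (C,merge)→2520, (E,merge)→2640, (C,hash)→3360, (C,nl_idx)→8720, (E,nl_idx)→9600 …(+2); best=1520 via (E,hash)
  {BCD}: card=200000; try (D,hash)→10320, (B,hash)→24720, (D,merge)→29120, (D,nl_idx)→219120, (B,nl_idx)→324000, (B,merge)→324420 …(+2); best=10320 via (D,hash)
  {ABC}: card=500000; try (A,hash)→12120, (A,merge)→30120, (B,hash)→54920, (B,nl_idx)→804200, (B,merge)→854620, (A,nl)→1001120 …(+1); best=12120 via (A,hash)
  {BCE}: card=80000; try (E,hash)→4240, (B,hash)→10240, (E,merge)→25760, (E,nl_idx)→95120, (B,merge)→113940, (B,nl_idx)→129520 …(+2); best=4240 via (E,hash)
  {ACD}: card=5000000; try (A,hash)→33000, (D,hash)→61400, (A,merge)→329000, (D,merge)→858200, (D,nl_idx)→5454200, (A,nl)→10004000 …(+1); best=33000 via (A,hash)
  {CDE}: card=800000; try (D,hash)→16720, (E,hash)→25120, (D,merge)→117520, (E,merge)→324640, (D,nl_idx)→873520, (E,nl_idx)→944000 …(+2); best=16720 via (D,hash)
  {ACE}: card=2000000; try (A,hash)→18520, (E,hash)→55320, (A,merge)→118520, (E,merge)→854840, (E,nl_idx)→2354200, (A,nl)→4001520 …(+1); best=18520 via (A,hash)
  {ABCD}: card=50000000; try (A,hash)→219320, (D,hash)→519320, (A,merge)→3815320, (B,hash)→5033720, (D,merge)→10016120, (D,nl_idx)→54512120 …(+5); best=219320 via (A,hash)
  {BCDE}: card=8000000; try (D,hash)→91440, (E,hash)→211440, (B,hash)→817440, (D,merge)→1448240, (E,merge)→3810960, (D,nl_idx)→8724240 …(+6); best=91440 via (D,hash)
  {ABCE}: card=20000000; try (A,hash)→93240, (E,hash)→513240, (A,merge)→1449240, (B,hash)→2019240, (E,merge)→10012760, (E,nl_idx)→23512120 …(+5); best=93240 via (A,hash)
  {ACDE}: card=200000000; try (A,hash)→825720, (D,hash)→2025720, (E,hash)→5034120, (A,merge)→16821720, (D,merge)→44022520, (E,merge)→120033640 …(+5); best=825720 via (A,hash)
  {ABCDE}: card=2000000000; try (A,hash)→8100440, (D,hash)→20100440, (E,hash)→50220440, (A,merge)→192096440, (B,hash)→200826440, (D,merge)→520097240 …(+9); best=8100440 via (A,hash)

cost=8100440; order=C,B,E,D,A; methods=hash,hash,hash,hash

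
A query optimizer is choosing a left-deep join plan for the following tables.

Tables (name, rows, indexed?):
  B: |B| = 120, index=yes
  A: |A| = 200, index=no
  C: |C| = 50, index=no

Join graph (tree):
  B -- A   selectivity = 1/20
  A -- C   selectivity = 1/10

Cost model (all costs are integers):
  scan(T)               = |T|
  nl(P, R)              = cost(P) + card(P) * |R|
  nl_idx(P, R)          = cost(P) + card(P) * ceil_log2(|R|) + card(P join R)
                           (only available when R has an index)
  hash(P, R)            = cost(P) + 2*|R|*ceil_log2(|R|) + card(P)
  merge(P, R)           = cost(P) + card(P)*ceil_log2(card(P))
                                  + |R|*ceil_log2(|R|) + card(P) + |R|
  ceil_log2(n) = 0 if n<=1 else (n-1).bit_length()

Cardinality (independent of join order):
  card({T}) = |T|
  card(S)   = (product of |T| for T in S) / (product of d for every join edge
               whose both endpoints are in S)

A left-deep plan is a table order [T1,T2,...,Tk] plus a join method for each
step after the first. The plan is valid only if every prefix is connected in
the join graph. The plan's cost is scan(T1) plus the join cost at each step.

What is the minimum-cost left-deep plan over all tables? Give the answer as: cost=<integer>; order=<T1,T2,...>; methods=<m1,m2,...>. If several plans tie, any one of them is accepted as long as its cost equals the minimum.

Selinger DP (subsets sized 1..n):
  {B}: scan cost=120, card=120
  {A}: scan cost=200, card=200
  {C}: scan cost=50, card=50
  {AB}: card=1200; try (B,hash)→2080, (B,nl_idx)→2800, (A,merge)→2880, (B,merge)→2960, (A,hash)→3440, (A,nl)→24120 …(+1); best=2080 via (B,hash)
  {AC}: card=1000; try (C,hash)→1000, (A,merge)→2200, (C,merge)→2350, (A,hash)→3300, (A,nl)→10050, (C,nl)→10200; best=1000 via (C,hash)
  {ABC}: card=6000; try (B,hash)→3680, (C,hash)→3880, (B,merge)→12960, (B,nl_idx)→14000, (C,merge)→16830, (C,nl)→62080 …(+1); best=3680 via (B,hash)

cost=3680; order=A,C,B; methods=hash,hash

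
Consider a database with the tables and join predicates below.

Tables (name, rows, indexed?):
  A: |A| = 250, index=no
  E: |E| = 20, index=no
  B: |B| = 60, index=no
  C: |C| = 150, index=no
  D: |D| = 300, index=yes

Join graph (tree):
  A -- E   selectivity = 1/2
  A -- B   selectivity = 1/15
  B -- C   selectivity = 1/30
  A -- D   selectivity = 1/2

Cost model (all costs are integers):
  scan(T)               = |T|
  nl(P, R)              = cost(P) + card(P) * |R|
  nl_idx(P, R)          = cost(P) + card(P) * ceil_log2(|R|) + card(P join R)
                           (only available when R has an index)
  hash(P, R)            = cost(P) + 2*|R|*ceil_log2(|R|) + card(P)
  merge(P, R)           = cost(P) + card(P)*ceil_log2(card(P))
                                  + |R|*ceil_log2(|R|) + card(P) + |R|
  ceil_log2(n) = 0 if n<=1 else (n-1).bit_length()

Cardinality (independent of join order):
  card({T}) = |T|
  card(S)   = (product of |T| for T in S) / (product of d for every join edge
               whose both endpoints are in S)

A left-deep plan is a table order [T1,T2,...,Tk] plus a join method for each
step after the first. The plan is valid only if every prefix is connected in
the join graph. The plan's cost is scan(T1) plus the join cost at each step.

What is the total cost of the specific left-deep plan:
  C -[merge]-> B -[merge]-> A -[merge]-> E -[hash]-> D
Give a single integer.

132690

step 1: scan C: cost=150, card=150
step 2: join B via merge
    card(P join B) = 150*60/(30) = 300
    cost = 150 + 150*8 + 60*6 + 150 + 60 = 1920
step 3: join A via merge
    card(P join A) = 300*250/(15) = 5000
    cost = 1920 + 300*9 + 250*8 + 300 + 250 = 7170
step 4: join E via merge
    card(P join E) = 5000*20/(2) = 50000
    cost = 7170 + 5000*13 + 20*5 + 5000 + 20 = 77290
step 5: join D via hash
    card(P join D) = 50000*300/(2) = 7500000
    cost = 77290 + 2*300*9 + 50000 = 132690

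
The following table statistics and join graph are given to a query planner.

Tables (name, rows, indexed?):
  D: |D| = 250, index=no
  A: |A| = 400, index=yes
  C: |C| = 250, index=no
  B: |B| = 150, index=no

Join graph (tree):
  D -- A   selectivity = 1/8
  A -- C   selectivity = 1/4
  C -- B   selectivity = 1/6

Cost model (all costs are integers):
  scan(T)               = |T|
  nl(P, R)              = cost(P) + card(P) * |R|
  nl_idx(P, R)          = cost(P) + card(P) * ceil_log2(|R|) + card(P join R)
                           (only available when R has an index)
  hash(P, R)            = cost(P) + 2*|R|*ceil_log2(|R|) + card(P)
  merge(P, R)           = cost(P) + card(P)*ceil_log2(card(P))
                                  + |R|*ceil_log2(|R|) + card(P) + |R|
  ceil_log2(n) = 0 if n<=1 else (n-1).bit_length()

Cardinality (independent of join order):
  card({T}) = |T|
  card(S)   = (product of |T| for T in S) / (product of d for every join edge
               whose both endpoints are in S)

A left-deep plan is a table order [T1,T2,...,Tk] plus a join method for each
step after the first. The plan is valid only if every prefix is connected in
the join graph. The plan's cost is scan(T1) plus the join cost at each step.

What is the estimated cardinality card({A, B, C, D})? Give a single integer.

Tables in S: A(400), B(150), C(250), D(250)
Edges inside S: D-A(d=8), A-C(d=4), C-B(d=6)
numerator = 400 * 150 * 250 * 250 = 3750000000
denominator = 8 * 4 * 6 = 192
card(S) = 3750000000 / 192 = 19531250

19531250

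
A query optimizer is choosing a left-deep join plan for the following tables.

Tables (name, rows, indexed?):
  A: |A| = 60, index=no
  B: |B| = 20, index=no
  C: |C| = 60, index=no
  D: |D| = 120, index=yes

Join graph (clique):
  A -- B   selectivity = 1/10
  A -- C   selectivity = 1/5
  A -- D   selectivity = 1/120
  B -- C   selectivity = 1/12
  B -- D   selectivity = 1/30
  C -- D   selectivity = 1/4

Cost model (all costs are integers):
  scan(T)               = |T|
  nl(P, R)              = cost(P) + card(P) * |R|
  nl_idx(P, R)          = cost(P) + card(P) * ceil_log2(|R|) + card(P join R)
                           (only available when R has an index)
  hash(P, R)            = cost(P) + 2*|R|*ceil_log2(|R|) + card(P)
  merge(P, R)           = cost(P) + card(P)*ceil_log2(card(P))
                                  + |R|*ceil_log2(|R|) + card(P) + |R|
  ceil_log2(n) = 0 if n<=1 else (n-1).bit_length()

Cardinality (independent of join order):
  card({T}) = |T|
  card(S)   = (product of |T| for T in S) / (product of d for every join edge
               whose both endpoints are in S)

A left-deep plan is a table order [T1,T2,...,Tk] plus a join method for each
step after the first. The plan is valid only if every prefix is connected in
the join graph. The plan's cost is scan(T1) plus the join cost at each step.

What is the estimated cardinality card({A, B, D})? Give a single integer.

4

Tables in S: A(60), B(20), D(120)
Edges inside S: A-B(d=10), A-D(d=120), B-D(d=30)
numerator = 60 * 20 * 120 = 144000
denominator = 10 * 120 * 30 = 36000
card(S) = 144000 / 36000 = 4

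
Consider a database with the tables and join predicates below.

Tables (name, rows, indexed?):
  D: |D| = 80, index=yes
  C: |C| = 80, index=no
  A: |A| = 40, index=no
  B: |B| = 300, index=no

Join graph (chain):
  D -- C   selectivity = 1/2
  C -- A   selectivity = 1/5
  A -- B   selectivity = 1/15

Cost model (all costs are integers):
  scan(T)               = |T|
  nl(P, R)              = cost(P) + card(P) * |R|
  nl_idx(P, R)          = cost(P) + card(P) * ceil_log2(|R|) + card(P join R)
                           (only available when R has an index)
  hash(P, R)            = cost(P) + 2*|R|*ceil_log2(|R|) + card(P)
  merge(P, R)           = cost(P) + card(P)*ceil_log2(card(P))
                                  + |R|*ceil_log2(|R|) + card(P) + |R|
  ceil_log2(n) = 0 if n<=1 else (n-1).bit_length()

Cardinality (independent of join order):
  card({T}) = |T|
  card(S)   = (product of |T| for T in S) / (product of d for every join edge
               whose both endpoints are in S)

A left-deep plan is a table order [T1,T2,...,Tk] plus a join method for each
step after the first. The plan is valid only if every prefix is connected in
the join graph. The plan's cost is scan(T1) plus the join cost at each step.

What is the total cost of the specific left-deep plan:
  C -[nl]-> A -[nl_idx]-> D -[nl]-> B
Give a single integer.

step 1: scan C: cost=80, card=80
step 2: join A via nl
    card(P join A) = 80*40/(5) = 640
    cost = 80 + 80*40 = 3280
step 3: join D via nl_idx
    card(P join D) = 640*80/(2) = 25600
    cost = 3280 + 640*7 + 25600 = 33360
step 4: join B via nl
    card(P join B) = 25600*300/(15) = 512000
    cost = 33360 + 25600*300 = 7713360

7713360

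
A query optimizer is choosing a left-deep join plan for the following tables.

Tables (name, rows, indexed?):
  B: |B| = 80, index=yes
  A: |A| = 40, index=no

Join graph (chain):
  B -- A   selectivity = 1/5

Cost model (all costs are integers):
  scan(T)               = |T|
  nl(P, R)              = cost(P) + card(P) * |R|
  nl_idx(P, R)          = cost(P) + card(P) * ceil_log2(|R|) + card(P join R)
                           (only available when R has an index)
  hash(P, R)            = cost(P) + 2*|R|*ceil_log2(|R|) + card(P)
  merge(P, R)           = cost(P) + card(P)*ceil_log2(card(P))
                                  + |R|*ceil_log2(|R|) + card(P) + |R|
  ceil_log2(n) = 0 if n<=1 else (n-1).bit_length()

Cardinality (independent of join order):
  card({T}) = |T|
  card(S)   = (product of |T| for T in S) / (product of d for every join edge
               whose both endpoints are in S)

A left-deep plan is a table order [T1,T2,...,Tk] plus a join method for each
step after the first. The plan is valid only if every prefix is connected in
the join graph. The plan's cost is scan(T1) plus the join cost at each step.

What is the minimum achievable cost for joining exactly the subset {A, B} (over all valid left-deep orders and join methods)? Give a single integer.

Selinger DP over subsets of {A,B}:
  {B}: scan cost=80, card=80
  {A}: scan cost=40, card=40
  {AB}: card=640; try (A,hash)→640, (B,merge)→960, (B,nl_idx)→960, (A,merge)→1000, (B,hash)→1200, (B,nl)→3240 …(+1); best=640 via (A,hash)

640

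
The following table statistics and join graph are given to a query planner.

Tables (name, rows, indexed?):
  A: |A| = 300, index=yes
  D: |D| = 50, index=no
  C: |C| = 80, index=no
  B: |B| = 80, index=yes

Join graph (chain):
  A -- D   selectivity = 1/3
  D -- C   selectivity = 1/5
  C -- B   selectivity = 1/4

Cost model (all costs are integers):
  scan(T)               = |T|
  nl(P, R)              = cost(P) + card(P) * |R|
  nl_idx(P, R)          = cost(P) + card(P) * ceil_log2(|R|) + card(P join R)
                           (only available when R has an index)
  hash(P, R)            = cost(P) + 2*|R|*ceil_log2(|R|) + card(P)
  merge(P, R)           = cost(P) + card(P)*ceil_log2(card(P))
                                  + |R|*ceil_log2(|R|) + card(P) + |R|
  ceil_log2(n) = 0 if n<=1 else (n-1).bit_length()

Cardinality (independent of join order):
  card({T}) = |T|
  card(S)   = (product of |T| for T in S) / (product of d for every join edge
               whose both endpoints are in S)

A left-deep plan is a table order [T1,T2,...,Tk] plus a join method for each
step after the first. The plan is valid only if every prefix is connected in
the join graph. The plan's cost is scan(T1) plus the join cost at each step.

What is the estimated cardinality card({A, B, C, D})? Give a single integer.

1600000

Tables in S: A(300), B(80), C(80), D(50)
Edges inside S: A-D(d=3), D-C(d=5), C-B(d=4)
numerator = 300 * 80 * 80 * 50 = 96000000
denominator = 3 * 5 * 4 = 60
card(S) = 96000000 / 60 = 1600000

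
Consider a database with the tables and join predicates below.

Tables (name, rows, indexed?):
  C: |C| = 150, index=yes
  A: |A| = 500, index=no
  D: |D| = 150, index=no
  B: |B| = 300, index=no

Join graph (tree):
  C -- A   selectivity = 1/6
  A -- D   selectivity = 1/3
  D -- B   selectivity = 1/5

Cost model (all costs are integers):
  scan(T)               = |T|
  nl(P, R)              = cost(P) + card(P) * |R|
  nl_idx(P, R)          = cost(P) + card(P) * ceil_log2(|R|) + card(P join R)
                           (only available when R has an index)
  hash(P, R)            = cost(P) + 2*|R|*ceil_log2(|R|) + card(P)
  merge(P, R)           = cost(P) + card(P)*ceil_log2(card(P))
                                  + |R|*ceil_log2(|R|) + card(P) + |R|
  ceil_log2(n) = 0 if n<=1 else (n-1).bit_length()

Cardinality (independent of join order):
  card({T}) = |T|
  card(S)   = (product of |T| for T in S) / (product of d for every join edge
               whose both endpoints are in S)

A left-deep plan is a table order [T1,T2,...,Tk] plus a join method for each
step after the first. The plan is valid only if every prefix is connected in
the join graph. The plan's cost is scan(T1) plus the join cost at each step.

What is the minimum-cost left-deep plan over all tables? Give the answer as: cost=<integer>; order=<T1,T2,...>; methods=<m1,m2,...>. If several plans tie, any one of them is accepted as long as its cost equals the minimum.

Selinger DP (subsets sized 1..n):
  {C}: scan cost=150, card=150
  {A}: scan cost=500, card=500
  {D}: scan cost=150, card=150
  {B}: scan cost=300, card=300
  {AC}: card=12500; try (C,hash)→3400, (A,merge)→6500, (C,merge)→6850, (A,hash)→9300, (C,nl_idx)→17000, (A,nl)→75150 …(+1); best=3400 via (C,hash)
  {AD}: card=25000; try (D,hash)→3400, (A,merge)→6500, (D,merge)→6850, (A,hash)→9300, (A,nl)→75150, (D,nl)→75500; best=3400 via (D,hash)
  {BD}: card=9000; try (D,hash)→3000, (B,merge)→4500, (D,merge)→4650, (B,hash)→5700, (B,nl)→45150, (D,nl)→45300; best=3000 via (D,hash)
  {ACD}: card=625000; try (D,hash)→18300, (C,hash)→30800, (D,merge)→192250, (C,merge)→404750, (C,nl_idx)→828400, (D,nl)→1878400 …(+1); best=18300 via (D,hash)
  {ABD}: card=1500000; try (A,hash)→21000, (B,hash)→33800, (A,merge)→143000, (B,merge)→406400, (A,nl)→4503000, (B,nl)→7503400; best=21000 via (A,hash)
  {ABCD}: card=37500000; try (B,hash)→648700, (C,hash)→1523400, (B,merge)→13146300, (C,merge)→33022350, (C,nl_idx)→49521000, (B,nl)→187518300 …(+1); best=648700 via (B,hash)

cost=648700; order=A,C,D,B; methods=hash,hash,hash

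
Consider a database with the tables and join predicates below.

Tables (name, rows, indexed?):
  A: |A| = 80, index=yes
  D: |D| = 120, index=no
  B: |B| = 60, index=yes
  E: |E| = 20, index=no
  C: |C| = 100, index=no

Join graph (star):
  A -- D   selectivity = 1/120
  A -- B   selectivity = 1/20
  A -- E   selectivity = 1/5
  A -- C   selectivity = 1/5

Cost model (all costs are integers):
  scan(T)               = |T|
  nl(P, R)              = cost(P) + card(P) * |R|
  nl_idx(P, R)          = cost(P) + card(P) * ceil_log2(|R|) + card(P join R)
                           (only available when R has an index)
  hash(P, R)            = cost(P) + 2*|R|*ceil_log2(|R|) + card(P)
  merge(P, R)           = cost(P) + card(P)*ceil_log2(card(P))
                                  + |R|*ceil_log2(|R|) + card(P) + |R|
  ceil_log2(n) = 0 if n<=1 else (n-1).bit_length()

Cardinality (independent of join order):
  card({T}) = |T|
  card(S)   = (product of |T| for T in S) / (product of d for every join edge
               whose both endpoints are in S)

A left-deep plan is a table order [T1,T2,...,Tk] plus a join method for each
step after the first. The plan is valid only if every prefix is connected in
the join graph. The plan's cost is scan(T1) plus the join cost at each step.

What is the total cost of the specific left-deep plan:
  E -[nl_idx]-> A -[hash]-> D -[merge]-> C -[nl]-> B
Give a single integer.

390480

step 1: scan E: cost=20, card=20
step 2: join A via nl_idx
    card(P join A) = 20*80/(5) = 320
    cost = 20 + 20*7 + 320 = 480
step 3: join D via hash
    card(P join D) = 320*120/(120) = 320
    cost = 480 + 2*120*7 + 320 = 2480
step 4: join C via merge
    card(P join C) = 320*100/(5) = 6400
    cost = 2480 + 320*9 + 100*7 + 320 + 100 = 6480
step 5: join B via nl
    card(P join B) = 6400*60/(20) = 19200
    cost = 6480 + 6400*60 = 390480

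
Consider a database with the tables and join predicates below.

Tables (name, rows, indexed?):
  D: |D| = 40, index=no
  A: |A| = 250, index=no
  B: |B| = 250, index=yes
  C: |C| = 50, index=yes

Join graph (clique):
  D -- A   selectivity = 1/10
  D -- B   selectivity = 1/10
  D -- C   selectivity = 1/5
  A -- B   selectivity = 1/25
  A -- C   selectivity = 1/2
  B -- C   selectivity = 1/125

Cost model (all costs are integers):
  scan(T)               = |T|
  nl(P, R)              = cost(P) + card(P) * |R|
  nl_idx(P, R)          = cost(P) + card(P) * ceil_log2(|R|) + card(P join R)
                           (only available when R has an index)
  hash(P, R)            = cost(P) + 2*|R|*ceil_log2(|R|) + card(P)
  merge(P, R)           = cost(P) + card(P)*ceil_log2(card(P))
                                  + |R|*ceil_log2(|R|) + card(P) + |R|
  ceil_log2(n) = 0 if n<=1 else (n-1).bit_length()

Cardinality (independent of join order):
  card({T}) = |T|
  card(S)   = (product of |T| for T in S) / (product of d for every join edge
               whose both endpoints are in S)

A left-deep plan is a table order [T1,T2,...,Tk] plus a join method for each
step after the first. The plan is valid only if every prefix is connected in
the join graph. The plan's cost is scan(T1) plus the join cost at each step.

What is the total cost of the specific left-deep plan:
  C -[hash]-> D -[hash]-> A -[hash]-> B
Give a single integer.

step 1: scan C: cost=50, card=50
step 2: join D via hash
    card(P join D) = 50*40/(5) = 400
    cost = 50 + 2*40*6 + 50 = 580
step 3: join A via hash
    card(P join A) = 400*250/(10*2) = 5000
    cost = 580 + 2*250*8 + 400 = 4980
step 4: join B via hash
    card(P join B) = 5000*250/(10*25*125) = 40
    cost = 4980 + 2*250*8 + 5000 = 13980

13980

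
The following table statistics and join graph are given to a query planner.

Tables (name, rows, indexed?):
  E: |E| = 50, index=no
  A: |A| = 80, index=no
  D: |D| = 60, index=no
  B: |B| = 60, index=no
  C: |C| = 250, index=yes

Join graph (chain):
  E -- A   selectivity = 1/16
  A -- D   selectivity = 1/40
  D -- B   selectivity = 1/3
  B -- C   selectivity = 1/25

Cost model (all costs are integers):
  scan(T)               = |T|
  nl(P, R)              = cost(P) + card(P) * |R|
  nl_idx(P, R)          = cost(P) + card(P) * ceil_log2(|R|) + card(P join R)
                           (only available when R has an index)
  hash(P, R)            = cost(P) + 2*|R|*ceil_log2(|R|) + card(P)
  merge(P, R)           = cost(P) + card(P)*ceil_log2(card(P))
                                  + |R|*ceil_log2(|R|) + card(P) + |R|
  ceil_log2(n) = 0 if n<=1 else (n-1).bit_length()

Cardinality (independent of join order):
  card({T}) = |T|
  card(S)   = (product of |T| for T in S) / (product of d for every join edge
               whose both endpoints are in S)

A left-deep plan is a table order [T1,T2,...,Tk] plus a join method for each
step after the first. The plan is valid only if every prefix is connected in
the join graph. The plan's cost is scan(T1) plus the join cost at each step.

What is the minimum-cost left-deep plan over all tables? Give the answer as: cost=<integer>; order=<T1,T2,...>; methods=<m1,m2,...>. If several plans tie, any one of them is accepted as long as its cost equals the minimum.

cost=14195; order=A,D,E,B,C; methods=hash,hash,hash,hash

Selinger DP (subsets sized 1..n):
  {E}: scan cost=50, card=50
  {A}: scan cost=80, card=80
  {D}: scan cost=60, card=60
  {B}: scan cost=60, card=60
  {C}: scan cost=250, card=250
  {AE}: card=250; try (E,hash)→760, (A,merge)→1040, (E,merge)→1070, (A,hash)→1220, (A,nl)→4050, (E,nl)→4080; best=760 via (E,hash)
  {AD}: card=120; try (D,hash)→880, (A,merge)→1120, (D,merge)→1140, (A,hash)→1240, (A,nl)→4860, (D,nl)→4880; best=880 via (D,hash)
  {BD}: card=1200; try (D,hash)→840, (B,hash)→840, (D,merge)→900, (B,merge)→900, (D,nl)→3660, (B,nl)→3660; best=840 via (D,hash)
  {BC}: card=600; try (C,nl_idx)→1140, (B,hash)→1220, (C,merge)→2730, (B,merge)→2920, (C,hash)→4120, (C,nl)→15060 …(+1); best=1140 via (C,nl_idx)
  {ADE}: card=375; try (E,hash)→1600, (D,hash)→1730, (E,merge)→2190, (D,merge)→3430, (E,nl)→6880, (D,nl)→15760; best=1600 via (E,hash)
  {ABD}: card=2400; try (B,hash)→1720, (B,merge)→2260, (A,hash)→3160, (B,nl)→8080, (A,merge)→15880, (A,nl)→96840; best=1720 via (B,hash)
  {BCD}: card=12000; try (D,hash)→2460, (C,hash)→6040, (D,merge)→8160, (C,merge)→17490, (C,nl_idx)→22440, (D,nl)→37140 …(+1); best=2460 via (D,hash)
  {ABDE}: card=7500; try (B,hash)→2695, (E,hash)→4720, (B,merge)→5770, (B,nl)→24100, (E,merge)→33270, (E,nl)→121720; best=2695 via (B,hash)
  {ABCD}: card=24000; try (C,hash)→8120, (A,hash)→15580, (C,merge)→35170, (C,nl_idx)→44920, (A,merge)→183100, (C,nl)→601720 …(+1); best=8120 via (C,hash)
  {ABCDE}: card=75000; try (C,hash)→14195, (E,hash)→32720, (C,merge)→109945, (C,nl_idx)→137695, (E,merge)→392470, (E,nl)→1208120 …(+1); best=14195 via (C,hash)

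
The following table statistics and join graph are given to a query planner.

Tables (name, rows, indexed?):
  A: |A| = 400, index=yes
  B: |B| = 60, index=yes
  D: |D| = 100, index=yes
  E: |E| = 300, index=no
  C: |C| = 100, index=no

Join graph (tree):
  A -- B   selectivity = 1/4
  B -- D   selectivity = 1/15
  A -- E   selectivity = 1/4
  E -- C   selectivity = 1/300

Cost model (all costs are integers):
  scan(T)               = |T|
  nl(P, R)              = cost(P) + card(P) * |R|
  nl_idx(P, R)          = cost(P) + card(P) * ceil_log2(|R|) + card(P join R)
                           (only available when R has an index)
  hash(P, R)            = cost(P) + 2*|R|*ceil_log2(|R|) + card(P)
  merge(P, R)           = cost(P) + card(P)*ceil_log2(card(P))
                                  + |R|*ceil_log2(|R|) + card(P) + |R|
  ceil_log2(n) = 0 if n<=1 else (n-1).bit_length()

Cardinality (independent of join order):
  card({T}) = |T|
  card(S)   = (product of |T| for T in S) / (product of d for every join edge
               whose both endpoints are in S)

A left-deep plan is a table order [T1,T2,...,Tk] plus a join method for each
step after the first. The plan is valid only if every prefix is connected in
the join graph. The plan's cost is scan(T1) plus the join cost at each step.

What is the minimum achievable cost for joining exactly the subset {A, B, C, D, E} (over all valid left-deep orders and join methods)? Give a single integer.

168920

Selinger DP over subsets of {A,B,C,D,E}:
  {A}: scan cost=400, card=400
  {B}: scan cost=60, card=60
  {D}: scan cost=100, card=100
  {E}: scan cost=300, card=300
  {C}: scan cost=100, card=100
  {AB}: card=6000; try (B,hash)→1520, (A,merge)→4480, (B,merge)→4820, (A,nl_idx)→6600, (A,hash)→7320, (B,nl_idx)→8800 …(+2); best=1520 via (B,hash)
  {AE}: card=30000; try (E,hash)→6200, (A,merge)→7300, (E,merge)→7400, (A,hash)→7800, (A,nl_idx)→33000, (A,nl)→120300 …(+1); best=6200 via (E,hash)
  {BD}: card=400; try (D,nl_idx)→880, (B,hash)→920, (B,nl_idx)→1100, (D,merge)→1280, (B,merge)→1320, (D,hash)→1520 …(+2); best=880 via (D,nl_idx)
  {CE}: card=100; try (C,hash)→2000, (E,merge)→3900, (C,merge)→4100, (E,hash)→5600, (E,nl)→30100, (C,nl)→30300; best=2000 via (C,hash)
  {ABD}: card=40000; try (A,hash)→8480, (A,merge)→8880, (D,hash)→8920, (A,nl_idx)→44480, (D,nl_idx)→83520, (D,merge)→86320 …(+2); best=8480 via (A,hash)
  {ABE}: card=450000; try (E,hash)→12920, (B,hash)→36920, (E,merge)→88520, (B,merge)→486620, (B,nl_idx)→636200, (E,nl)→1801520 …(+1); best=12920 via (E,hash)
  {ACE}: card=10000; try (A,merge)→6800, (A,hash)→9300, (A,nl_idx)→12900, (C,hash)→37600, (A,nl)→42000, (C,merge)→487000 …(+1); best=6800 via (A,merge)
  {ABDE}: card=3000000; try (E,hash)→53880, (D,hash)→464320, (E,merge)→691480, (D,nl_idx)→6162920, (D,merge)→9013720, (E,nl)→12008480 …(+1); best=53880 via (E,hash)
  {ABCE}: card=150000; try (B,hash)→17520, (B,merge)→157220, (B,nl_idx)→216800, (C,hash)→464320, (B,nl)→606800, (C,merge)→9013720 …(+1); best=17520 via (B,hash)
  {ABCDE}: card=1000000; try (D,hash)→168920, (D,nl_idx)→2067520, (D,merge)→2868320, (C,hash)→3055280, (D,nl)→15017520, (C,merge)→69054680 …(+1); best=168920 via (D,hash)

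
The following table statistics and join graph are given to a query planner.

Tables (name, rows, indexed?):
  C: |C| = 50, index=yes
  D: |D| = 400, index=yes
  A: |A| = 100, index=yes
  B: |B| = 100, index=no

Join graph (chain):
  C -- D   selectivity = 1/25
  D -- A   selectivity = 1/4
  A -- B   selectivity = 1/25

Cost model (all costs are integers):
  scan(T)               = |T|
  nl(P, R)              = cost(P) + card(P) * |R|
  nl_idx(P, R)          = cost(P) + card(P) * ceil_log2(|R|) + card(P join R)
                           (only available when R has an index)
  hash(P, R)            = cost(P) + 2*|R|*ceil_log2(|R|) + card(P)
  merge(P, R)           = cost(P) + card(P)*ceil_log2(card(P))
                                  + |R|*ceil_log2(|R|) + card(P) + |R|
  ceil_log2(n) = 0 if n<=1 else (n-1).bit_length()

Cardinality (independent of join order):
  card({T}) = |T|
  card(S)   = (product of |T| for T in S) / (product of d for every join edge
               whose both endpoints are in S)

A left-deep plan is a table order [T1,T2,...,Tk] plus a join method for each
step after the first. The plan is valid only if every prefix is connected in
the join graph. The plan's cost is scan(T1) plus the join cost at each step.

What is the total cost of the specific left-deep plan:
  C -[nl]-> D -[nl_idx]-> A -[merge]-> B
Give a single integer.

step 1: scan C: cost=50, card=50
step 2: join D via nl
    card(P join D) = 50*400/(25) = 800
    cost = 50 + 50*400 = 20050
step 3: join A via nl_idx
    card(P join A) = 800*100/(4) = 20000
    cost = 20050 + 800*7 + 20000 = 45650
step 4: join B via merge
    card(P join B) = 20000*100/(25) = 80000
    cost = 45650 + 20000*15 + 100*7 + 20000 + 100 = 366450

366450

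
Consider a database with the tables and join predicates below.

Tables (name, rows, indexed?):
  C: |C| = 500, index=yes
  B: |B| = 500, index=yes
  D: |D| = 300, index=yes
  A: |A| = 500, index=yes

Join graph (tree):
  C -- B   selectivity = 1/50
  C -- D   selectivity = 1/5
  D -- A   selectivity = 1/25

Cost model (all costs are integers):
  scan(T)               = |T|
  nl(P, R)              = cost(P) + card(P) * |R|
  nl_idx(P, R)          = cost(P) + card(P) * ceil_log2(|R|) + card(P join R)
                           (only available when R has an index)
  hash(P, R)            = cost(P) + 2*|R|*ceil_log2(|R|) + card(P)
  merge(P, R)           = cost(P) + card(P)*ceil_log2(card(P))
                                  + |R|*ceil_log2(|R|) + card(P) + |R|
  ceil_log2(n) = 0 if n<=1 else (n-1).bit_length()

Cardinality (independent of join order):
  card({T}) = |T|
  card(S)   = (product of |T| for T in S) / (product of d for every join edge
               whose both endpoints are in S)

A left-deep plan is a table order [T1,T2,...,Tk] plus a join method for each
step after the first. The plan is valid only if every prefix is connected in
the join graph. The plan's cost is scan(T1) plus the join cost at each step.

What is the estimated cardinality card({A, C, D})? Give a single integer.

600000

Tables in S: A(500), C(500), D(300)
Edges inside S: C-D(d=5), D-A(d=25)
numerator = 500 * 500 * 300 = 75000000
denominator = 5 * 25 = 125
card(S) = 75000000 / 125 = 600000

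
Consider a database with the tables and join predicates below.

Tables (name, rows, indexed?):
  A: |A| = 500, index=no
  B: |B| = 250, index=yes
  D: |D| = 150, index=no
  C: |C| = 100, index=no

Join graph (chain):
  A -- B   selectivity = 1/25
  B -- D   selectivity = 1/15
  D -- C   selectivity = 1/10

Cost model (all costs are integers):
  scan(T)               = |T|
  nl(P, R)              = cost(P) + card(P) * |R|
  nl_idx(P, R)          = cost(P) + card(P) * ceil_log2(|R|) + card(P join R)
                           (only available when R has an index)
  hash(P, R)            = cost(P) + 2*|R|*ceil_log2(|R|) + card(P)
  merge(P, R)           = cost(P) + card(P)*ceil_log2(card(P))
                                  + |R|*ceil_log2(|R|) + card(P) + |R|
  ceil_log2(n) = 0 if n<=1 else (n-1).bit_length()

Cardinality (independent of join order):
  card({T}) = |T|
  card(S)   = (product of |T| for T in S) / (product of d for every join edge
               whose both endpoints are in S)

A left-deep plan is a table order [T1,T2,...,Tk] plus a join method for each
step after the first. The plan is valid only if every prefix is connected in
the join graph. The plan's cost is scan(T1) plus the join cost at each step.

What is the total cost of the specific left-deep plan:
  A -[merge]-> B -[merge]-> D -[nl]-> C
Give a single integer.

step 1: scan A: cost=500, card=500
step 2: join B via merge
    card(P join B) = 500*250/(25) = 5000
    cost = 500 + 500*9 + 250*8 + 500 + 250 = 7750
step 3: join D via merge
    card(P join D) = 5000*150/(15) = 50000
    cost = 7750 + 5000*13 + 150*8 + 5000 + 150 = 79100
step 4: join C via nl
    card(P join C) = 50000*100/(10) = 500000
    cost = 79100 + 50000*100 = 5079100

5079100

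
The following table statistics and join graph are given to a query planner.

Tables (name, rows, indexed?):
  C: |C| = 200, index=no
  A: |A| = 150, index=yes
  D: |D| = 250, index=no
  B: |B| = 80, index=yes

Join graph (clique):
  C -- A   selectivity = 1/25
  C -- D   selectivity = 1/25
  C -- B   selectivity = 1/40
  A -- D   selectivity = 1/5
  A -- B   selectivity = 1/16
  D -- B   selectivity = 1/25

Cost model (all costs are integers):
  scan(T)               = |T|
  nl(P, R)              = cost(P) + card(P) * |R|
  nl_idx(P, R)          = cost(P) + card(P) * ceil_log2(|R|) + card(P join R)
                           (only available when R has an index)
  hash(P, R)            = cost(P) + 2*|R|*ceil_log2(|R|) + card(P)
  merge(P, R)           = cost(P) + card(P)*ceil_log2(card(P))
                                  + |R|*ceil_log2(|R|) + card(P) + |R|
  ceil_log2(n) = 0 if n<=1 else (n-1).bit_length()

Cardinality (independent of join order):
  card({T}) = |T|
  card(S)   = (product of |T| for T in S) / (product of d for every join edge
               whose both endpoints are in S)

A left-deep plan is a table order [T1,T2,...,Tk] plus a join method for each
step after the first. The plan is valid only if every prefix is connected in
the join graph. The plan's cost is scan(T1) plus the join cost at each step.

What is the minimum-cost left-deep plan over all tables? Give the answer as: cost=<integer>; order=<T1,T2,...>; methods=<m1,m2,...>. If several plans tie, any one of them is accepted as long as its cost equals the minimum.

cost=6912; order=D,B,C,A; methods=hash,hash,nl_idx

Selinger DP (subsets sized 1..n):
  {C}: scan cost=200, card=200
  {A}: scan cost=150, card=150
  {D}: scan cost=250, card=250
  {B}: scan cost=80, card=80
  {AC}: card=1200; try (A,hash)→2800, (A,nl_idx)→3000, (C,merge)→3300, (A,merge)→3350, (C,hash)→3500, (C,nl)→30150 …(+1); best=2800 via (A,hash)
  {CD}: card=2000; try (C,hash)→3700, (D,merge)→4250, (C,merge)→4300, (D,hash)→4400, (D,nl)→50200, (C,nl)→50250; best=3700 via (C,hash)
  {BC}: card=400; try (B,hash)→1520, (B,nl_idx)→2000, (C,merge)→2520, (B,merge)→2640, (C,hash)→3360, (C,nl)→16080 …(+1); best=1520 via (B,hash)
  {AD}: card=7500; try (A,hash)→2900, (D,merge)→3750, (A,merge)→3850, (D,hash)→4300, (A,nl_idx)→9750, (D,nl)→37650 …(+1); best=2900 via (A,hash)
  {AB}: card=750; try (B,hash)→1420, (A,nl_idx)→1470, (B,nl_idx)→1950, (A,merge)→2070, (B,merge)→2140, (A,hash)→2560 …(+2); best=1420 via (B,hash)
  {BD}: card=800; try (B,hash)→1620, (B,nl_idx)→2800, (D,merge)→2970, (B,merge)→3140, (D,hash)→4160, (D,nl)→20080 …(+1); best=1620 via (B,hash)
  {ACD}: card=2400; try (D,hash)→8000, (A,hash)→8100, (C,hash)→13600, (D,merge)→19450, (A,nl_idx)→22100, (A,merge)→29050 …(+4); best=8000 via (D,hash)
  {ABC}: card=150; try (A,hash)→4320, (A,nl_idx)→4870, (B,hash)→5120, (C,hash)→5370, (A,merge)→6870, (B,nl_idx)→11350 …(+5); best=4320 via (A,hash)
  {BCD}: card=160; try (C,hash)→5620, (D,hash)→5920, (B,hash)→6820, (D,merge)→7770, (C,merge)→12220, (B,nl_idx)→17860 …(+4); best=5620 via (C,hash)
  {ABD}: card=1500; try (A,hash)→4820, (D,hash)→6170, (A,nl_idx)→9520, (B,hash)→11520, (A,merge)→11770, (D,merge)→11920 …(+5); best=4820 via (A,hash)
  {ABCD}: card=12; try (A,nl_idx)→6912, (D,merge)→7920, (A,hash)→8180, (A,merge)→8410, (D,hash)→8470, (C,hash)→9520 …(+8); best=6912 via (A,nl_idx)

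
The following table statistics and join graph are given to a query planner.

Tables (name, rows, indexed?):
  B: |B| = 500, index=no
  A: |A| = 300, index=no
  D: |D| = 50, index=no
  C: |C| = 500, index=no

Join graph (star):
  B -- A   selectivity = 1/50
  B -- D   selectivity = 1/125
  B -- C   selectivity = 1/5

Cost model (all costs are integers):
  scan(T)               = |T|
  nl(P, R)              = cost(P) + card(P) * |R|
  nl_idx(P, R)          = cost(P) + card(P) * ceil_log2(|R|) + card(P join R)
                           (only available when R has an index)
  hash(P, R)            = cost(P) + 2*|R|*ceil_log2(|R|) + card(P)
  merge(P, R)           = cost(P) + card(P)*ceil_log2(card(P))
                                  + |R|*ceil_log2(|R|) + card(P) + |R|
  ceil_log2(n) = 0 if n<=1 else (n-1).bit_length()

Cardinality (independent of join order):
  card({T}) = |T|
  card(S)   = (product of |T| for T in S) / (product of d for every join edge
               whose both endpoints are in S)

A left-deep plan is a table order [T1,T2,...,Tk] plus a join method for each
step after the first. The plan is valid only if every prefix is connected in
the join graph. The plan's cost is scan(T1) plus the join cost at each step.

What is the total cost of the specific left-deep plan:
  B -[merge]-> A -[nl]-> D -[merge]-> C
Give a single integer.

177900

step 1: scan B: cost=500, card=500
step 2: join A via merge
    card(P join A) = 500*300/(50) = 3000
    cost = 500 + 500*9 + 300*9 + 500 + 300 = 8500
step 3: join D via nl
    card(P join D) = 3000*50/(125) = 1200
    cost = 8500 + 3000*50 = 158500
step 4: join C via merge
    card(P join C) = 1200*500/(5) = 120000
    cost = 158500 + 1200*11 + 500*9 + 1200 + 500 = 177900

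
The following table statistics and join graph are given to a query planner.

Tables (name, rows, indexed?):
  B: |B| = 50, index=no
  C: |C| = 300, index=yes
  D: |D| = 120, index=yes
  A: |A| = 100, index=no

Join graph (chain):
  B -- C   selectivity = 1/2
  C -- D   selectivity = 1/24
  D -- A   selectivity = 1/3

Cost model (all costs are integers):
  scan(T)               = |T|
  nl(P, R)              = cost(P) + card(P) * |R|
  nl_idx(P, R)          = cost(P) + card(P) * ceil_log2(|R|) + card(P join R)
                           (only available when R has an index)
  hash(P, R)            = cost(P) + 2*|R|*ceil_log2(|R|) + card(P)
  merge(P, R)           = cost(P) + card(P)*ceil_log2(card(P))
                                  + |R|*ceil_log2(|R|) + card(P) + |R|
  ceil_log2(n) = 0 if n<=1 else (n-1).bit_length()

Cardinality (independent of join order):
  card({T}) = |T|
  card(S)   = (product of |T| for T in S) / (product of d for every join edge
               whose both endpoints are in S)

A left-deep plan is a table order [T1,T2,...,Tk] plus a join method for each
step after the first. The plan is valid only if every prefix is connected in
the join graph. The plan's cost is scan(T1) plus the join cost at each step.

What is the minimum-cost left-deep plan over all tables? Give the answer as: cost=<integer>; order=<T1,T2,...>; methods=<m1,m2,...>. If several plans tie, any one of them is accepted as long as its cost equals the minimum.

Selinger DP (subsets sized 1..n):
  {B}: scan cost=50, card=50
  {C}: scan cost=300, card=300
  {D}: scan cost=120, card=120
  {A}: scan cost=100, card=100
  {BC}: card=7500; try (B,hash)→1200, (C,merge)→3400, (B,merge)→3650, (C,hash)→5500, (C,nl_idx)→8000, (C,nl)→15050 …(+1); best=1200 via (B,hash)
  {CD}: card=1500; try (D,hash)→2280, (C,nl_idx)→2700, (D,nl_idx)→3900, (C,merge)→4080, (D,merge)→4260, (C,hash)→5640 …(+2); best=2280 via (D,hash)
  {AD}: card=4000; try (A,hash)→1640, (D,merge)→1860, (D,hash)→1880, (A,merge)→1880, (D,nl_idx)→4800, (D,nl)→12100 …(+1); best=1640 via (A,hash)
  {BCD}: card=37500; try (B,hash)→4380, (D,hash)→10380, (B,merge)→20630, (B,nl)→77280, (D,nl_idx)→91200, (D,merge)→107160 …(+1); best=4380 via (B,hash)
  {ACD}: card=50000; try (A,hash)→5180, (C,hash)→11040, (A,merge)→21080, (C,merge)→56640, (C,nl_idx)→87640, (A,nl)→152280 …(+1); best=5180 via (A,hash)
  {ABCD}: card=1250000; try (A,hash)→43280, (B,hash)→55780, (A,merge)→642680, (B,merge)→855530, (B,nl)→2505180, (A,nl)→3754380; best=43280 via (A,hash)

cost=43280; order=C,D,B,A; methods=hash,hash,hash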